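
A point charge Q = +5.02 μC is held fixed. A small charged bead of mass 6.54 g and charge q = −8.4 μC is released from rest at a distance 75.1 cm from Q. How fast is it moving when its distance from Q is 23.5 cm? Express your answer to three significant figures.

Only the electrostatic force acts, so mechanical energy is conserved: ½mv² = U₁ − U₂ = kQq(1/r₁ − 1/r₂).
U₁ − U₂ = (8.99×10⁹ N·m²/C²)(5.02×10⁻⁶ C)(-8.40×10⁻⁶ C)(1/0.751 − 1/0.235) = 1.11 J.
v = √(2·1.11/6.54×10⁻³) = 18.4 m/s.

18.4 m/s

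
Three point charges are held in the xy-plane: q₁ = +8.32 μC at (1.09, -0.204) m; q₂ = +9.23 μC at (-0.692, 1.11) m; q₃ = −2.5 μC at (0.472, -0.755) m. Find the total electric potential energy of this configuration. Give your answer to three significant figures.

-8.39×10⁻³ J

The work to assemble the configuration equals its total potential energy, U = Σ kqᵢqⱼ/rᵢⱼ over all pairs.
Pair separations: r₁₂ = 2.21 m, r₁₃ = 0.828 m, r₂₃ = 2.20 m.
U = (0.312) + (-0.226) + (-0.0944) = -8.39×10⁻³ J.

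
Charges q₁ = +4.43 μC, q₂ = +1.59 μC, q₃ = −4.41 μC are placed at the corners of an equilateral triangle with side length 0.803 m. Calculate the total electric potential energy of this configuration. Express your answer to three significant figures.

The work to assemble the configuration equals its total potential energy, U = Σ kqᵢqⱼ/rᵢⱼ over all pairs.
All three pair separations equal the side length, 0.803 m.
U = (0.0789) + (-0.219) + (-0.0785) = -0.218 J.

-0.218 J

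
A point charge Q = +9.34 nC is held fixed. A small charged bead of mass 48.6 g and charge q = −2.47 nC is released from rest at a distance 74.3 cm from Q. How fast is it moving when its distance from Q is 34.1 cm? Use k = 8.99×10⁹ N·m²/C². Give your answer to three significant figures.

Only the electrostatic force acts, so mechanical energy is conserved: ½mv² = U₁ − U₂ = kQq(1/r₁ − 1/r₂).
U₁ − U₂ = (8.99×10⁹ N·m²/C²)(9.34×10⁻⁹ C)(-2.47×10⁻⁹ C)(1/0.743 − 1/0.341) = 3.29×10⁻⁷ J.
v = √(2·3.29×10⁻⁷/0.0486) = 3.68×10⁻³ m/s.

3.68×10⁻³ m/s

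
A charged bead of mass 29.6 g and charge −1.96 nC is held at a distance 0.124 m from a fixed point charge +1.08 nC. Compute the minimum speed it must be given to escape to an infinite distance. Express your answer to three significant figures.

To just escape, total mechanical energy must reach zero at infinity: ½mv²_min + U = 0, so ½mv²_min = −U = |kQq|/r.
|U| = |kQq|/r = (8.99×10⁹ N·m²/C²)(1.08×10⁻⁹)(1.96×10⁻⁹)/(0.124) = 1.53×10⁻⁷ J.
v_min = √(2|U|/m) = √(2·1.53×10⁻⁷/0.0296) = 3.22×10⁻³ m/s.

3.22×10⁻³ m/s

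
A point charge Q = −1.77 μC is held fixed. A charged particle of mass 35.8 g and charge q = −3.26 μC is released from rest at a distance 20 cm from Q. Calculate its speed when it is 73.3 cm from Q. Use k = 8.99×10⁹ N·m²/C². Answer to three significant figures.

Only the electrostatic force acts, so mechanical energy is conserved: ½mv² = U₁ − U₂ = kQq(1/r₁ − 1/r₂).
U₁ − U₂ = (8.99×10⁹ N·m²/C²)(-1.77×10⁻⁶ C)(-3.26×10⁻⁶ C)(1/0.200 − 1/0.733) = 0.189 J.
v = √(2·0.189/0.0358) = 3.25 m/s.

3.25 m/s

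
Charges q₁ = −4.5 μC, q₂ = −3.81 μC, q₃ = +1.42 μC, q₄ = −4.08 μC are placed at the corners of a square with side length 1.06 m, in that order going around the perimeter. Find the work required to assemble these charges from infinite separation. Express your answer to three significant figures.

0.261 J

The assembly work is the sum of pairwise potential energies, U = Σ_{i<j} kqᵢqⱼ/rᵢⱼ.
The four side pairs have separation 1.06 m and the two diagonal pairs 1.50 m.
Summing all 6 pair terms gives U = 0.261 J.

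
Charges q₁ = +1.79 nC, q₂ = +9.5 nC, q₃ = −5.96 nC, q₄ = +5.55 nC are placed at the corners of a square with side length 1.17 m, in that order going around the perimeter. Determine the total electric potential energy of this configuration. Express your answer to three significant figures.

-2.54×10⁻⁷ J

The assembly work is the sum of pairwise potential energies, U = Σ_{i<j} kqᵢqⱼ/rᵢⱼ.
The four side pairs have separation 1.17 m and the two diagonal pairs 1.65 m.
Summing all 6 pair terms gives U = -2.54×10⁻⁷ J.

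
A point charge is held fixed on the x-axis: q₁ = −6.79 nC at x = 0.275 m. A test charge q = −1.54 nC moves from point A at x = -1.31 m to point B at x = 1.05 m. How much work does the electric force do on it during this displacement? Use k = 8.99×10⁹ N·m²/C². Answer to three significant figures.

-6.20×10⁻⁸ J

The work done by the electric force is W_field = −ΔU = −q(V_B − V_A) = q(V_A − V_B).
At A: distance to the source charge is 1.58 m; V_A = kq₁/r = -38.5 V.
At B: distance to the source charge is 0.775 m; V_B = kq₁/r = -78.8 V.
ΔV = V_B − V_A = -40.3 V.
W_field = −qΔV = −(-1.54×10⁻⁹ C)(-40.3 V) = -6.20×10⁻⁸ J.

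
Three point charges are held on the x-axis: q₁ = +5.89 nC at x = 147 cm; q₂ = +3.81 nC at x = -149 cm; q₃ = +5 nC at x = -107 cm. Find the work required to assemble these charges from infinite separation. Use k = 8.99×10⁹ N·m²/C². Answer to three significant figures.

The assembly work is the sum of pairwise potential energies, U = Σ_{i<j} kqᵢqⱼ/rᵢⱼ.
Pair separations: r₁₂ = 2.96 m, r₁₃ = 2.54 m, r₂₃ = 0.420 m.
U = (6.82×10⁻⁸) + (1.04×10⁻⁷) + (4.08×10⁻⁷) = 5.80×10⁻⁷ J.

5.80×10⁻⁷ J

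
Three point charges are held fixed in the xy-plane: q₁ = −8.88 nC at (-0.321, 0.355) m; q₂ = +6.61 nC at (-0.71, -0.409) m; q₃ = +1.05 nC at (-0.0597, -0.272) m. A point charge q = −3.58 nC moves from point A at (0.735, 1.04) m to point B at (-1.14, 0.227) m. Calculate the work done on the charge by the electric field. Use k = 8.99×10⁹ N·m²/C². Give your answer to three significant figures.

The work done by the electric force is W_field = −ΔU = −q(V_B − V_A) = q(V_A − V_B).
At A: distances to the source charges are 1.26 m, 2.05 m, 1.53 m; V_A = Σ kqᵢ/rᵢ = -28.2 V.
At B: distances to the source charges are 0.829 m, 0.768 m, 1.19 m; V_B = Σ kqᵢ/rᵢ = -11.0 V.
ΔV = V_B − V_A = 17.3 V.
W_field = −qΔV = −(-3.58×10⁻⁹ C)(17.3 V) = 6.18×10⁻⁸ J.

6.18×10⁻⁸ J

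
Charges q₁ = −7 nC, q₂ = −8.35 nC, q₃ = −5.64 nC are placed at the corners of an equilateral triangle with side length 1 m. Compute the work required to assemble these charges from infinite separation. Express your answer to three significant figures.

The work to assemble the configuration equals its total potential energy, U = Σ kqᵢqⱼ/rᵢⱼ over all pairs.
All three pair separations equal the side length, 1.00 m.
U = (5.25×10⁻⁷) + (3.55×10⁻⁷) + (4.23×10⁻⁷) = 1.30×10⁻⁶ J.

1.30×10⁻⁶ J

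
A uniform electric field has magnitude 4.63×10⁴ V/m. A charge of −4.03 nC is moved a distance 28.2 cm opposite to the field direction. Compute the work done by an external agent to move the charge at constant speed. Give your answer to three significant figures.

-5.26×10⁻⁵ J

The potential change for a displacement 28.2 cm opposite to the field direction is ΔV = +Ed = 1.31×10⁴ V.
W_ext = qΔV = -5.26×10⁻⁵ J.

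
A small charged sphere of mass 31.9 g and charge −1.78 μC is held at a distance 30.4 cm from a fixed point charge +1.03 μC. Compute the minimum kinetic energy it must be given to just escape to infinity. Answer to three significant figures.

To just escape, total mechanical energy must reach zero at infinity: ½mv²_min + U = 0, so ½mv²_min = −U = |kQq|/r.
|U| = |kQq|/r = (8.99×10⁹ N·m²/C²)(1.03×10⁻⁶)(1.78×10⁻⁶)/(0.304) = 0.0542 J.

0.0542 J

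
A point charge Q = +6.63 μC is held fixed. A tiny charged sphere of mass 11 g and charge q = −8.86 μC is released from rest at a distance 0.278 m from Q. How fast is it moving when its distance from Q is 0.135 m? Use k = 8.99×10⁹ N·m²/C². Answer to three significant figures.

19.1 m/s

Only the electrostatic force acts, so mechanical energy is conserved: ½mv² = U₁ − U₂ = kQq(1/r₁ − 1/r₂).
U₁ − U₂ = (8.99×10⁹ N·m²/C²)(6.63×10⁻⁶ C)(-8.86×10⁻⁶ C)(1/0.278 − 1/0.135) = 2.01 J.
v = √(2·2.01/0.0110) = 19.1 m/s.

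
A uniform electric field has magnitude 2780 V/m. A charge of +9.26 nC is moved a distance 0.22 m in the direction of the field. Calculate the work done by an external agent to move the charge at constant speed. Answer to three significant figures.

-5.66×10⁻⁶ J

The potential change for a displacement 0.22 m in the direction of the field is ΔV = −Ed = -612 V.
W_ext = qΔV = -5.66×10⁻⁶ J.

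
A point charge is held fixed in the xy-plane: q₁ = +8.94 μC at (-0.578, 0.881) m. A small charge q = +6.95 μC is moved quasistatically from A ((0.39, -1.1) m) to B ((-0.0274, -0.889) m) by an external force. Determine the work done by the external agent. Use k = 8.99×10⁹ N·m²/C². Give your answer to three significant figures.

For quasistatic motion the external work equals the change in potential energy: W_ext = qΔV = q(V_B − V_A).
At A: distance to the source charge is 2.20 m; V_A = kq₁/r = 3.65×10⁴ V.
At B: distance to the source charge is 1.85 m; V_B = kq₁/r = 4.34×10⁴ V.
ΔV = V_B − V_A = 6910 V.
W_ext = qΔV = (6.95×10⁻⁶ C)(6910 V) = 0.0480 J.

0.0480 J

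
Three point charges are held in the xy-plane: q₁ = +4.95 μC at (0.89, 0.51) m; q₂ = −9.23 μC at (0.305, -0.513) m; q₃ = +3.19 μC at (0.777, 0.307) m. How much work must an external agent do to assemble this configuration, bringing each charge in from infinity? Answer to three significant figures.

-0.0173 J

The work to assemble the configuration equals its total potential energy, U = Σ kqᵢqⱼ/rᵢⱼ over all pairs.
Pair separations: r₁₂ = 1.18 m, r₁₃ = 0.232 m, r₂₃ = 0.946 m.
U = (-0.349) + (0.611) + (-0.280) = -0.0173 J.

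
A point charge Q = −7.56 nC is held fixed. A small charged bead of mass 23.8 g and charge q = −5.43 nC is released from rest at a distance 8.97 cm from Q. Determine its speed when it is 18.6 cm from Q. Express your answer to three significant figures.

Only the electrostatic force acts, so mechanical energy is conserved: ½mv² = U₁ − U₂ = kQq(1/r₁ − 1/r₂).
U₁ − U₂ = (8.99×10⁹ N·m²/C²)(-7.56×10⁻⁹ C)(-5.43×10⁻⁹ C)(1/0.0897 − 1/0.186) = 2.13×10⁻⁶ J.
v = √(2·2.13×10⁻⁶/0.0238) = 0.0134 m/s.

0.0134 m/s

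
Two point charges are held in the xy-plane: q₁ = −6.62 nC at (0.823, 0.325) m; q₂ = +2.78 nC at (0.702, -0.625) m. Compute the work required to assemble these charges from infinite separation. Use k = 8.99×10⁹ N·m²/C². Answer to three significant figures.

The work to assemble the configuration equals its total potential energy, U = Σ kqᵢqⱼ/rᵢⱼ over all pairs.
Pair separations: r₁₂ = 0.958 m.
U = (-1.73×10⁻⁷) = -1.73×10⁻⁷ J.

-1.73×10⁻⁷ J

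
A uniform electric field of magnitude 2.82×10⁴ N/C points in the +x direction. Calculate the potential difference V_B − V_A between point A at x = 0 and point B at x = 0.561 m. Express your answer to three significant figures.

In a uniform field, potential decreases in the direction of E: V_B − V_A = −E·Δx.
V_B − V_A = −(2.82×10⁴ V/m)(0.561 m) = -1.58×10⁴ V.

-1.58×10⁴ V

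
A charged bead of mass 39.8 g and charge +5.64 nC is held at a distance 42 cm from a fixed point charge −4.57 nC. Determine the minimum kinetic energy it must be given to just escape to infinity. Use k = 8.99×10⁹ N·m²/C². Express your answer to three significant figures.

5.52×10⁻⁷ J

To just escape, total mechanical energy must reach zero at infinity: ½mv²_min + U = 0, so ½mv²_min = −U = |kQq|/r.
|U| = |kQq|/r = (8.99×10⁹ N·m²/C²)(4.57×10⁻⁹)(5.64×10⁻⁹)/(0.420) = 5.52×10⁻⁷ J.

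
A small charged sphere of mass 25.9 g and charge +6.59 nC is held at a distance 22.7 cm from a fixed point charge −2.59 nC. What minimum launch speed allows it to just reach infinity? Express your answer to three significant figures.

7.22×10⁻³ m/s

To just escape, total mechanical energy must reach zero at infinity: ½mv²_min + U = 0, so ½mv²_min = −U = |kQq|/r.
|U| = |kQq|/r = (8.99×10⁹ N·m²/C²)(2.59×10⁻⁹)(6.59×10⁻⁹)/(0.227) = 6.76×10⁻⁷ J.
v_min = √(2|U|/m) = √(2·6.76×10⁻⁷/0.0259) = 7.22×10⁻³ m/s.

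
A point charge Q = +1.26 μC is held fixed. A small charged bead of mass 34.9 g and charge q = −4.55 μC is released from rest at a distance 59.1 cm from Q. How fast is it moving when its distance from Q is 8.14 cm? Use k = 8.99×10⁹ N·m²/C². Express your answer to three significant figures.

Only the electrostatic force acts, so mechanical energy is conserved: ½mv² = U₁ − U₂ = kQq(1/r₁ − 1/r₂).
U₁ − U₂ = (8.99×10⁹ N·m²/C²)(1.26×10⁻⁶ C)(-4.55×10⁻⁶ C)(1/0.591 − 1/0.0814) = 0.546 J.
v = √(2·0.546/0.0349) = 5.59 m/s.

5.59 m/s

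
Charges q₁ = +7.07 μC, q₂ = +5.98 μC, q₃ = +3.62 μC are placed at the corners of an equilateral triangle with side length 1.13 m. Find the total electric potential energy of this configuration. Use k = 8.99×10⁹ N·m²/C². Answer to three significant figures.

0.712 J

The work to assemble the configuration equals its total potential energy, U = Σ kqᵢqⱼ/rᵢⱼ over all pairs.
All three pair separations equal the side length, 1.13 m.
U = (0.336) + (0.204) + (0.172) = 0.712 J.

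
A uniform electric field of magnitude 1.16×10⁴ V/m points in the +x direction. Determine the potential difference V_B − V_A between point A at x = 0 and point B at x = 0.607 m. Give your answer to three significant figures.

-7040 V

In a uniform field, potential decreases in the direction of E: V_B − V_A = −E·Δx.
V_B − V_A = −(1.16×10⁴ V/m)(0.607 m) = -7040 V.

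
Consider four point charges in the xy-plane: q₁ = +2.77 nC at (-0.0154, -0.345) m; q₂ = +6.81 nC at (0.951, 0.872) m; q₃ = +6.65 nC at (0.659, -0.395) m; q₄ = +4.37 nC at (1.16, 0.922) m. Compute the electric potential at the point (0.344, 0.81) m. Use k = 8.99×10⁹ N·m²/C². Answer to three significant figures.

217 V

Electric potential is a scalar, so the contributions from each charge add algebraically: V = Σ kqᵢ/rᵢ.
Distances from the field point to each charge: r₁ = 1.21 m, r₂ = 0.610 m, r₃ = 1.25 m, r₄ = 0.824 m.
V = k[(2.77×10⁻⁹)/(1.21) + (6.81×10⁻⁹)/(0.610) + (6.65×10⁻⁹)/(1.25) + (4.37×10⁻⁹)/(0.824)] = 217 V.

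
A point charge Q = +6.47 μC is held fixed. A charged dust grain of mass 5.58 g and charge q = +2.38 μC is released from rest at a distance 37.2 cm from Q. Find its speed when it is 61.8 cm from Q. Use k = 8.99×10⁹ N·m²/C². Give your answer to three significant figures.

Only the electrostatic force acts, so mechanical energy is conserved: ½mv² = U₁ − U₂ = kQq(1/r₁ − 1/r₂).
U₁ − U₂ = (8.99×10⁹ N·m²/C²)(6.47×10⁻⁶ C)(2.38×10⁻⁶ C)(1/0.372 − 1/0.618) = 0.148 J.
v = √(2·0.148/5.58×10⁻³) = 7.29 m/s.

7.29 m/s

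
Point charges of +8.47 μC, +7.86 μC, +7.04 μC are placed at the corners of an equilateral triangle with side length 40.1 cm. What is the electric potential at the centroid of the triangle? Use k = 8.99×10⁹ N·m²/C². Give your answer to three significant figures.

9.07×10⁵ V

Electric potential is a scalar, so the contributions from each charge add algebraically: V = Σ kqᵢ/rᵢ.
The distance from each vertex to the centroid is a/√3 = 0.232 m.
V = k[(8.47×10⁻⁶)/(0.232) + (7.86×10⁻⁶)/(0.232) + (7.04×10⁻⁶)/(0.232)] = 9.07×10⁵ V.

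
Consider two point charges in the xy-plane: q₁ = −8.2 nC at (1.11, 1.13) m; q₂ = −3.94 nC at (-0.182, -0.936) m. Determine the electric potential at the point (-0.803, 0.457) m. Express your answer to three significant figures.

The total potential is the scalar sum of each charge's contribution, V = Σ kqᵢ/rᵢ.
Distances from the field point to each charge: r₁ = 2.03 m, r₂ = 1.53 m.
V = k[(-8.20×10⁻⁹)/(2.03) + (-3.94×10⁻⁹)/(1.53)] = -59.6 V.

-59.6 V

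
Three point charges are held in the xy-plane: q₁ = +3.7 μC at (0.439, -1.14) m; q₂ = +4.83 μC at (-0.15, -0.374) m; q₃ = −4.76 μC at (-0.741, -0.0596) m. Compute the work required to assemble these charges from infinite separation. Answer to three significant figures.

The work to assemble the configuration equals its total potential energy, U = Σ kqᵢqⱼ/rᵢⱼ over all pairs.
Pair separations: r₁₂ = 0.966 m, r₁₃ = 1.60 m, r₂₃ = 0.669 m.
U = (0.166) + (-0.0990) + (-0.309) = -0.241 J.

-0.241 J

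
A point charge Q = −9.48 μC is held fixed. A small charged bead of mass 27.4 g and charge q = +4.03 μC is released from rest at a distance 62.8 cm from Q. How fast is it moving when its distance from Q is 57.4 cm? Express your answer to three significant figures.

Only the electrostatic force acts, so mechanical energy is conserved: ½mv² = U₁ − U₂ = kQq(1/r₁ − 1/r₂).
U₁ − U₂ = (8.99×10⁹ N·m²/C²)(-9.48×10⁻⁶ C)(4.03×10⁻⁶ C)(1/0.628 − 1/0.574) = 0.0515 J.
v = √(2·0.0515/0.0274) = 1.94 m/s.

1.94 m/s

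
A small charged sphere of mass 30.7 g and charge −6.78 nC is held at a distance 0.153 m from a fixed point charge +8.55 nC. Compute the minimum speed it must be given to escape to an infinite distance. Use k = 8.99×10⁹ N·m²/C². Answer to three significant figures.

0.0149 m/s

To just escape, total mechanical energy must reach zero at infinity: ½mv²_min + U = 0, so ½mv²_min = −U = |kQq|/r.
|U| = |kQq|/r = (8.99×10⁹ N·m²/C²)(8.55×10⁻⁹)(6.78×10⁻⁹)/(0.153) = 3.41×10⁻⁶ J.
v_min = √(2|U|/m) = √(2·3.41×10⁻⁶/0.0307) = 0.0149 m/s.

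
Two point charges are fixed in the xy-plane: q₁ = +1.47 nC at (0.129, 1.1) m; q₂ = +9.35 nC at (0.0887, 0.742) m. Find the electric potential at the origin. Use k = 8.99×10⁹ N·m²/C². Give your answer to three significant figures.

Electric potential is a scalar, so the contributions from each charge add algebraically: V = Σ kqᵢ/rᵢ.
Distances from the field point to each charge: r₁ = 1.11 m, r₂ = 0.747 m.
V = k[(1.47×10⁻⁹)/(1.11) + (9.35×10⁻⁹)/(0.747)] = 124 V.

124 V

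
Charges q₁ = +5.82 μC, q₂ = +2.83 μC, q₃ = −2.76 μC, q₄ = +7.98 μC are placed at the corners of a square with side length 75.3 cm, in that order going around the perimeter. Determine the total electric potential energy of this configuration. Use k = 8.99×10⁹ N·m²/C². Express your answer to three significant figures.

The assembly work is the sum of pairwise potential energies, U = Σ_{i<j} kqᵢqⱼ/rᵢⱼ.
The four side pairs have separation 0.753 m and the two diagonal pairs 1.06 m.
Summing all 6 pair terms gives U = 0.450 J.

0.450 J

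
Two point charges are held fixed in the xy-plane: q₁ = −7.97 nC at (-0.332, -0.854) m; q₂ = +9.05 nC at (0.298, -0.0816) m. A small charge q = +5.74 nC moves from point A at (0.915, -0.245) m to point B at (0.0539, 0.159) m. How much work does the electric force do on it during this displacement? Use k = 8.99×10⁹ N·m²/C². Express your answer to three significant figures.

The work done by the electric force is W_field = −ΔU = −q(V_B − V_A) = q(V_A − V_B).
At A: distances to the source charges are 1.39 m, 0.638 m; V_A = Σ kqᵢ/rᵢ = 75.8 V.
At B: distances to the source charges are 1.08 m, 0.343 m; V_B = Σ kqᵢ/rᵢ = 171 V.
ΔV = V_B − V_A = 95.4 V.
W_field = −qΔV = −(5.74×10⁻⁹ C)(95.4 V) = -5.48×10⁻⁷ J.

-5.48×10⁻⁷ J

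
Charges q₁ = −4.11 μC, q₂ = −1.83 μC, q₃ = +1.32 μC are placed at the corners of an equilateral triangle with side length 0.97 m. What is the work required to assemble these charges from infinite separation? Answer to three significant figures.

The assembly work is the sum of pairwise potential energies, U = Σ_{i<j} kqᵢqⱼ/rᵢⱼ.
All three pair separations equal the side length, 0.970 m.
U = (0.0697) + (-0.0503) + (-0.0224) = -2.96×10⁻³ J.

-2.96×10⁻³ J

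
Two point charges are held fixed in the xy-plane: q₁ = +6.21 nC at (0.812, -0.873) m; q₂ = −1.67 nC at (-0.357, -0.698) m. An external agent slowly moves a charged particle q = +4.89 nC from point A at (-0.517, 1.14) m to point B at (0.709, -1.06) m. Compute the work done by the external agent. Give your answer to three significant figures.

For quasistatic motion the external work equals the change in potential energy: W_ext = qΔV = q(V_B − V_A).
At A: distances to the source charges are 2.41 m, 1.84 m; V_A = Σ kqᵢ/rᵢ = 15.0 V.
At B: distances to the source charges are 0.213 m, 1.13 m; V_B = Σ kqᵢ/rᵢ = 248 V.
ΔV = V_B − V_A = 233 V.
W_ext = qΔV = (4.89×10⁻⁹ C)(233 V) = 1.14×10⁻⁶ J.

1.14×10⁻⁶ J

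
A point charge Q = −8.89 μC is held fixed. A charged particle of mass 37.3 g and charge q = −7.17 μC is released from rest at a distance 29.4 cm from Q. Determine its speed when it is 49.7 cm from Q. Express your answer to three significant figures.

Only the electrostatic force acts, so mechanical energy is conserved: ½mv² = U₁ − U₂ = kQq(1/r₁ − 1/r₂).
U₁ − U₂ = (8.99×10⁹ N·m²/C²)(-8.89×10⁻⁶ C)(-7.17×10⁻⁶ C)(1/0.294 − 1/0.497) = 0.796 J.
v = √(2·0.796/0.0373) = 6.53 m/s.

6.53 m/s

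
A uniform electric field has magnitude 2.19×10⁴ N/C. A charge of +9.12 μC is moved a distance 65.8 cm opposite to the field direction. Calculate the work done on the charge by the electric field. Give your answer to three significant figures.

-0.131 J

The potential change for a displacement 65.8 cm opposite to the field direction is ΔV = +Ed = 1.44×10⁴ V.
W_field = −qΔV = -0.131 J.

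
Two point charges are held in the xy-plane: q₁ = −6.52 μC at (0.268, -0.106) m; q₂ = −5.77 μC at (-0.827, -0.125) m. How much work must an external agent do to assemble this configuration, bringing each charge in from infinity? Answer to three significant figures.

0.309 J

The assembly work is the sum of pairwise potential energies, U = Σ_{i<j} kqᵢqⱼ/rᵢⱼ.
Pair separations: r₁₂ = 1.10 m.
U = (0.309) = 0.309 J.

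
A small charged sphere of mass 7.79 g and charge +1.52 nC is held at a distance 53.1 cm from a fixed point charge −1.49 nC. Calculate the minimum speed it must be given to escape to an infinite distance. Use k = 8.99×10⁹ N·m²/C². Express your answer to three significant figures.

3.14×10⁻³ m/s

To just escape, total mechanical energy must reach zero at infinity: ½mv²_min + U = 0, so ½mv²_min = −U = |kQq|/r.
|U| = |kQq|/r = (8.99×10⁹ N·m²/C²)(1.49×10⁻⁹)(1.52×10⁻⁹)/(0.531) = 3.83×10⁻⁸ J.
v_min = √(2|U|/m) = √(2·3.83×10⁻⁸/7.79×10⁻³) = 3.14×10⁻³ m/s.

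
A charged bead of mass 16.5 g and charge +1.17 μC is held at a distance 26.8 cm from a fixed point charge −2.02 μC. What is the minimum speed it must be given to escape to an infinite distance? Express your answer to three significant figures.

To just escape, total mechanical energy must reach zero at infinity: ½mv²_min + U = 0, so ½mv²_min = −U = |kQq|/r.
|U| = |kQq|/r = (8.99×10⁹ N·m²/C²)(2.02×10⁻⁶)(1.17×10⁻⁶)/(0.268) = 0.0793 J.
v_min = √(2|U|/m) = √(2·0.0793/0.0165) = 3.10 m/s.

3.10 m/s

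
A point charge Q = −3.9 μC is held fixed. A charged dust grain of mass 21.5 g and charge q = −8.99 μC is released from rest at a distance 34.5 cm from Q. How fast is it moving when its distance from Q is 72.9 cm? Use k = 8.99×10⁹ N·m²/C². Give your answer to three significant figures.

6.69 m/s

Only the electrostatic force acts, so mechanical energy is conserved: ½mv² = U₁ − U₂ = kQq(1/r₁ − 1/r₂).
U₁ − U₂ = (8.99×10⁹ N·m²/C²)(-3.90×10⁻⁶ C)(-8.99×10⁻⁶ C)(1/0.345 − 1/0.729) = 0.481 J.
v = √(2·0.481/0.0215) = 6.69 m/s.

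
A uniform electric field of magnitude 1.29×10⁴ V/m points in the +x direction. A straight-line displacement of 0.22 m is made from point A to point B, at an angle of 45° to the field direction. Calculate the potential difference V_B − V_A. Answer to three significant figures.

-2010 V

Only the component of displacement along E changes the potential: ΔV = −E·d·cosθ.
ΔV = −(1.29×10⁴ V/m)(0.220 m)cos45° = -2010 V.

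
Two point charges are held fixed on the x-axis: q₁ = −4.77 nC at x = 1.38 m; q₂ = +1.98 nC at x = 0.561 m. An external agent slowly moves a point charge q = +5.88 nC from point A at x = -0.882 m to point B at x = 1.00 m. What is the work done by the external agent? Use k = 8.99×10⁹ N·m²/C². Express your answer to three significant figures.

-3.86×10⁻⁷ J

For quasistatic motion the external work equals the change in potential energy: W_ext = qΔV = q(V_B − V_A).
At A: distances to the source charges are 2.26 m, 1.44 m; V_A = Σ kqᵢ/rᵢ = -6.62 V.
At B: distances to the source charges are 0.380 m, 0.439 m; V_B = Σ kqᵢ/rᵢ = -72.3 V.
ΔV = V_B − V_A = -65.7 V.
W_ext = qΔV = (5.88×10⁻⁹ C)(-65.7 V) = -3.86×10⁻⁷ J.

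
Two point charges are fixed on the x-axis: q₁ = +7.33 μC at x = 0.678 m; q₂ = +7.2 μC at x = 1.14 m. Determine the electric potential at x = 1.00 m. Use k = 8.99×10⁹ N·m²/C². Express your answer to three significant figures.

6.67×10⁵ V

Electric potential is a scalar, so the contributions from each charge add algebraically: V = Σ kqᵢ/rᵢ.
Distances from the field point to each charge: r₁ = 0.322 m, r₂ = 0.140 m.
V = k[(7.33×10⁻⁶)/(0.322) + (7.20×10⁻⁶)/(0.140)] = 6.67×10⁵ V.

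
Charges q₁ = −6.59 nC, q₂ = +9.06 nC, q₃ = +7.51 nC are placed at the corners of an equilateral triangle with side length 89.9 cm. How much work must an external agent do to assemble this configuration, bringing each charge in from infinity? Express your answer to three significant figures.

-4.12×10⁻⁷ J

The work to assemble the configuration equals its total potential energy, U = Σ kqᵢqⱼ/rᵢⱼ over all pairs.
All three pair separations equal the side length, 0.899 m.
U = (-5.97×10⁻⁷) + (-4.95×10⁻⁷) + (6.80×10⁻⁷) = -4.12×10⁻⁷ J.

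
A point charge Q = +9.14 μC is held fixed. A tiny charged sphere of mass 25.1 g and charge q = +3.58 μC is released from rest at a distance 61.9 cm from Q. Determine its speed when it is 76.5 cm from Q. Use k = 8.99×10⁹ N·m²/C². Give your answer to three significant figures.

2.69 m/s

Only the electrostatic force acts, so mechanical energy is conserved: ½mv² = U₁ − U₂ = kQq(1/r₁ − 1/r₂).
U₁ − U₂ = (8.99×10⁹ N·m²/C²)(9.14×10⁻⁶ C)(3.58×10⁻⁶ C)(1/0.619 − 1/0.765) = 0.0907 J.
v = √(2·0.0907/0.0251) = 2.69 m/s.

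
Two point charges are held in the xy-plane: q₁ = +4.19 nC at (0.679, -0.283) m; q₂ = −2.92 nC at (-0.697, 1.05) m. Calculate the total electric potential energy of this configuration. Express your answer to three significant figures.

The assembly work is the sum of pairwise potential energies, U = Σ_{i<j} kqᵢqⱼ/rᵢⱼ.
Pair separations: r₁₂ = 1.92 m.
U = (-5.74×10⁻⁸) = -5.74×10⁻⁸ J.

-5.74×10⁻⁸ J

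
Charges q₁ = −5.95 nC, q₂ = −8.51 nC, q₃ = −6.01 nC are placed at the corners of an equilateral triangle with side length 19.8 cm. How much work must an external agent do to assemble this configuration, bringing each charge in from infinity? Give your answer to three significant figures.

The work to assemble the configuration equals its total potential energy, U = Σ kqᵢqⱼ/rᵢⱼ over all pairs.
All three pair separations equal the side length, 0.198 m.
U = (2.30×10⁻⁶) + (1.62×10⁻⁶) + (2.32×10⁻⁶) = 6.24×10⁻⁶ J.

6.24×10⁻⁶ J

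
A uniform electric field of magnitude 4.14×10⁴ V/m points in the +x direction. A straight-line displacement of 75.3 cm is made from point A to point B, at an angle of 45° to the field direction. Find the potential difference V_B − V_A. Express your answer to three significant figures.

Only the component of displacement along E changes the potential: ΔV = −E·d·cosθ.
ΔV = −(4.14×10⁴ V/m)(0.753 m)cos45° = -2.20×10⁴ V.

-2.20×10⁴ V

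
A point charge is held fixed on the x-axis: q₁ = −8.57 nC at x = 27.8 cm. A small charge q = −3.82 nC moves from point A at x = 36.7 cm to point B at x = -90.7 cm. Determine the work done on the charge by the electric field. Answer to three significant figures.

The work done by the electric force is W_field = −ΔU = −q(V_B − V_A) = q(V_A − V_B).
At A: distance to the source charge is 0.0890 m; V_A = kq₁/r = -866 V.
At B: distance to the source charge is 1.19 m; V_B = kq₁/r = -65.0 V.
ΔV = V_B − V_A = 801 V.
W_field = −qΔV = −(-3.82×10⁻⁹ C)(801 V) = 3.06×10⁻⁶ J.

3.06×10⁻⁶ J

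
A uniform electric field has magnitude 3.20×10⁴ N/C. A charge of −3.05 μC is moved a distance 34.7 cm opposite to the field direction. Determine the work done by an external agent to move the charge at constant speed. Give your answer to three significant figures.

-0.0339 J

The potential change for a displacement 34.7 cm opposite to the field direction is ΔV = +Ed = 1.11×10⁴ V.
W_ext = qΔV = -0.0339 J.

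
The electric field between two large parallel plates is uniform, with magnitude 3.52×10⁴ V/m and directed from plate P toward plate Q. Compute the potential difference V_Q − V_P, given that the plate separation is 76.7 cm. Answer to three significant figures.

-2.70×10⁴ V

In a uniform field, potential decreases in the direction of E: ΔV = −E·d for a displacement d parallel to E.
Going from P to Q is a displacement of 76.7 cm along the field, so V_Q − V_P = −Ed = -2.70×10⁴ V.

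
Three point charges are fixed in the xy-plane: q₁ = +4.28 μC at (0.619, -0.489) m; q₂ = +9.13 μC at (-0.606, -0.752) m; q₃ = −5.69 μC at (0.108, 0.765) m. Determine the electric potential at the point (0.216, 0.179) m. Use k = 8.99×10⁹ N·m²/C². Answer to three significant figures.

2.96×10⁴ V

Electric potential is a scalar, so the contributions from each charge add algebraically: V = Σ kqᵢ/rᵢ.
Distances from the field point to each charge: r₁ = 0.780 m, r₂ = 1.24 m, r₃ = 0.596 m.
V = k[(4.28×10⁻⁶)/(0.780) + (9.13×10⁻⁶)/(1.24) + (-5.69×10⁻⁶)/(0.596)] = 2.96×10⁴ V.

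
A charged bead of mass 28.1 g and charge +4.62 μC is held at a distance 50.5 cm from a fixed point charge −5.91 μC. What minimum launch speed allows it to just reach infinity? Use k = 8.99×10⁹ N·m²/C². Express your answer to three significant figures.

To just escape, total mechanical energy must reach zero at infinity: ½mv²_min + U = 0, so ½mv²_min = −U = |kQq|/r.
|U| = |kQq|/r = (8.99×10⁹ N·m²/C²)(5.91×10⁻⁶)(4.62×10⁻⁶)/(0.505) = 0.486 J.
v_min = √(2|U|/m) = √(2·0.486/0.0281) = 5.88 m/s.

5.88 m/s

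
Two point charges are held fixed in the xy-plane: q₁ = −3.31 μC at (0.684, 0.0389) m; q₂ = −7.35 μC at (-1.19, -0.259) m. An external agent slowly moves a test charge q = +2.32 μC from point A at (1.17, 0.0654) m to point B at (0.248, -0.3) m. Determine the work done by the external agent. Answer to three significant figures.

-0.0254 J

For quasistatic motion the external work equals the change in potential energy: W_ext = qΔV = q(V_B − V_A).
At A: distances to the source charges are 0.487 m, 2.38 m; V_A = Σ kqᵢ/rᵢ = -8.89×10⁴ V.
At B: distances to the source charges are 0.552 m, 1.44 m; V_B = Σ kqᵢ/rᵢ = -9.98×10⁴ V.
ΔV = V_B − V_A = -1.09×10⁴ V.
W_ext = qΔV = (2.32×10⁻⁶ C)(-1.09×10⁴ V) = -0.0254 J.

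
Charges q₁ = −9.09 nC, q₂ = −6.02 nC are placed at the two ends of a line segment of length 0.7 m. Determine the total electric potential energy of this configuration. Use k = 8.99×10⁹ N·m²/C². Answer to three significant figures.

7.03×10⁻⁷ J

The work to assemble the configuration equals its total potential energy, U = Σ kqᵢqⱼ/rᵢⱼ over all pairs.
The separation is r = 0.700 m.
U = (7.03×10⁻⁷) = 7.03×10⁻⁷ J.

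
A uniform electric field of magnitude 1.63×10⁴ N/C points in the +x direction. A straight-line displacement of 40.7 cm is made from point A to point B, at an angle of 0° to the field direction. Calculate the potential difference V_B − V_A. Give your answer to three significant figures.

Only the component of displacement along E changes the potential: ΔV = −E·d·cosθ.
ΔV = −(1.63×10⁴ V/m)(0.407 m)cos0° = -6630 V.

-6630 V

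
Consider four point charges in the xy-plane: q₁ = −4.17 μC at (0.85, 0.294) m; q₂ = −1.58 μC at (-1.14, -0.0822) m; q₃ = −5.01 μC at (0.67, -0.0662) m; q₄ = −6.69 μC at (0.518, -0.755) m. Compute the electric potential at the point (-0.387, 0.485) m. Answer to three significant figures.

Electric potential is a scalar, so the contributions from each charge add algebraically: V = Σ kqᵢ/rᵢ.
Distances from the field point to each charge: r₁ = 1.25 m, r₂ = 0.943 m, r₃ = 1.19 m, r₄ = 1.54 m.
V = k[(-4.17×10⁻⁶)/(1.25) + (-1.58×10⁻⁶)/(0.943) + (-5.01×10⁻⁶)/(1.19) + (-6.69×10⁻⁶)/(1.54)] = -1.22×10⁵ V.

-1.22×10⁵ V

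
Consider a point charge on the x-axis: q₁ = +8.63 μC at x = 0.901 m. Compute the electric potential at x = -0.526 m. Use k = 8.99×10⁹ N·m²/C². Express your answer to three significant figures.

The total potential is the scalar sum of each charge's contribution, V = Σ kqᵢ/rᵢ.
V = k[(8.63×10⁻⁶)/(1.43)] = 5.44×10⁴ V.

5.44×10⁴ V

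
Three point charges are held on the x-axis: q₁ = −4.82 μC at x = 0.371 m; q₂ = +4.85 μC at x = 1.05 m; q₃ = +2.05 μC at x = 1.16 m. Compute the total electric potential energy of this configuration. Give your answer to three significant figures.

0.390 J

The work to assemble the configuration equals its total potential energy, U = Σ kqᵢqⱼ/rᵢⱼ over all pairs.
Pair separations: r₁₂ = 0.679 m, r₁₃ = 0.789 m, r₂₃ = 0.110 m.
U = (-0.310) + (-0.113) + (0.813) = 0.390 J.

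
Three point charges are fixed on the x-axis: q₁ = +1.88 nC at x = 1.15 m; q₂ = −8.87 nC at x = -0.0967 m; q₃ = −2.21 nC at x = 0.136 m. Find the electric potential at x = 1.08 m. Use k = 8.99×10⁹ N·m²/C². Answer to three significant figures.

153 V

Electric potential is a scalar, so the contributions from each charge add algebraically: V = Σ kqᵢ/rᵢ.
Distances from the field point to each charge: r₁ = 0.0700 m, r₂ = 1.18 m, r₃ = 0.944 m.
V = k[(1.88×10⁻⁹)/(0.0700) + (-8.87×10⁻⁹)/(1.18) + (-2.21×10⁻⁹)/(0.944)] = 153 V.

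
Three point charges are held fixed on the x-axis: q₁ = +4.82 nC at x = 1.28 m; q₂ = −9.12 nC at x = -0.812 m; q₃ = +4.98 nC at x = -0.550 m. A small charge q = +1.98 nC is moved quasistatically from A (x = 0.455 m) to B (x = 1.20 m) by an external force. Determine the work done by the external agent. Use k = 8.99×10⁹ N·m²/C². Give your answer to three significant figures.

For quasistatic motion the external work equals the change in potential energy: W_ext = qΔV = q(V_B − V_A).
At A: distances to the source charges are 0.825 m, 1.27 m, 1.01 m; V_A = Σ kqᵢ/rᵢ = 32.4 V.
At B: distances to the source charges are 0.0800 m, 2.01 m, 1.75 m; V_B = Σ kqᵢ/rᵢ = 526 V.
ΔV = V_B − V_A = 494 V.
W_ext = qΔV = (1.98×10⁻⁹ C)(494 V) = 9.78×10⁻⁷ J.

9.78×10⁻⁷ J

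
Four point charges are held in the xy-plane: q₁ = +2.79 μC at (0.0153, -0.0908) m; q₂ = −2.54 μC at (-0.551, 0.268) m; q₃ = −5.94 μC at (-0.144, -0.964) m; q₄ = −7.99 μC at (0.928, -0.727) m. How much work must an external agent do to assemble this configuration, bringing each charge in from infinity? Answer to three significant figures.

The work to assemble the configuration equals its total potential energy, U = Σ kqᵢqⱼ/rᵢⱼ over all pairs.
Pair separations: r₁₂ = 0.670 m, r₁₃ = 0.888 m, r₁₄ = 1.11 m, r₂₃ = 1.30 m, r₂₄ = 1.78 m, r₃₄ = 1.10 m.
Summing all 6 pair terms gives U = 0.153 J.

0.153 J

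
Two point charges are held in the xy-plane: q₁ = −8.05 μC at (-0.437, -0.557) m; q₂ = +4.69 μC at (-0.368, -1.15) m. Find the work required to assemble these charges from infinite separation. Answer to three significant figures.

-0.569 J

The work to assemble the configuration equals its total potential energy, U = Σ kqᵢqⱼ/rᵢⱼ over all pairs.
Pair separations: r₁₂ = 0.597 m.
U = (-0.569) = -0.569 J.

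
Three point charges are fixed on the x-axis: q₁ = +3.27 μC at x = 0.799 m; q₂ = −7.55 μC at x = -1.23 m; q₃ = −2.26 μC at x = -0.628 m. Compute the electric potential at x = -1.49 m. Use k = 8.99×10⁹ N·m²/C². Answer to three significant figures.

-2.72×10⁵ V

The total potential is the scalar sum of each charge's contribution, V = Σ kqᵢ/rᵢ.
Distances from the field point to each charge: r₁ = 2.29 m, r₂ = 0.260 m, r₃ = 0.862 m.
V = k[(3.27×10⁻⁶)/(2.29) + (-7.55×10⁻⁶)/(0.260) + (-2.26×10⁻⁶)/(0.862)] = -2.72×10⁵ V.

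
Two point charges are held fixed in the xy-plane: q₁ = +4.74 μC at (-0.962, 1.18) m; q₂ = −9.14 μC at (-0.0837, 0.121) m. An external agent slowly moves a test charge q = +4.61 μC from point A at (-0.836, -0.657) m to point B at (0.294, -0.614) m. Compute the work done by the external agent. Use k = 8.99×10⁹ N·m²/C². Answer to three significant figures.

For quasistatic motion the external work equals the change in potential energy: W_ext = qΔV = q(V_B − V_A).
At A: distances to the source charges are 1.84 m, 1.08 m; V_A = Σ kqᵢ/rᵢ = -5.28×10⁴ V.
At B: distances to the source charges are 2.19 m, 0.826 m; V_B = Σ kqᵢ/rᵢ = -8.00×10⁴ V.
ΔV = V_B − V_A = -2.72×10⁴ V.
W_ext = qΔV = (4.61×10⁻⁶ C)(-2.72×10⁴ V) = -0.125 J.

-0.125 J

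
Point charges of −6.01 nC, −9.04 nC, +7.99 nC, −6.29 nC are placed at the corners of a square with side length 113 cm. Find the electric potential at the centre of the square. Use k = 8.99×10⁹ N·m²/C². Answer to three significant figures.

-150 V

Electric potential is a scalar, so the contributions from each charge add algebraically: V = Σ kqᵢ/rᵢ.
The distance from each corner to the centre is a√2/2 = 0.799 m.
V = k[(-6.01×10⁻⁹)/(0.799) + (-9.04×10⁻⁹)/(0.799) + (7.99×10⁻⁹)/(0.799) + (-6.29×10⁻⁹)/(0.799)] = -150 V.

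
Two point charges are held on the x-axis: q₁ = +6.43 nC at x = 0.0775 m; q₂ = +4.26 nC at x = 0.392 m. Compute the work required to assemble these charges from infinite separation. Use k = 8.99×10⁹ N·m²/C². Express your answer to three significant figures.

The work to assemble the configuration equals its total potential energy, U = Σ kqᵢqⱼ/rᵢⱼ over all pairs.
Pair separations: r₁₂ = 0.315 m.
U = (7.83×10⁻⁷) = 7.83×10⁻⁷ J.

7.83×10⁻⁷ J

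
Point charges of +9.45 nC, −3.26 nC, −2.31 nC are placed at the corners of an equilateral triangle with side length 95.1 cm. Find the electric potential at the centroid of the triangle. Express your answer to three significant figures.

Electric potential is a scalar, so the contributions from each charge add algebraically: V = Σ kqᵢ/rᵢ.
The distance from each vertex to the centroid is a/√3 = 0.549 m.
V = k[(9.45×10⁻⁹)/(0.549) + (-3.26×10⁻⁹)/(0.549) + (-2.31×10⁻⁹)/(0.549)] = 63.5 V.

63.5 V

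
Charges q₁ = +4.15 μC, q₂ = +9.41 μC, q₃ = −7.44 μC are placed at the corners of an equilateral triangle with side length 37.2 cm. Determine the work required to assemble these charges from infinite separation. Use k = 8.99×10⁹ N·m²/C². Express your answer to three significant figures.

-1.49 J

The assembly work is the sum of pairwise potential energies, U = Σ_{i<j} kqᵢqⱼ/rᵢⱼ.
All three pair separations equal the side length, 0.372 m.
U = (0.944) + (-0.746) + (-1.69) = -1.49 J.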